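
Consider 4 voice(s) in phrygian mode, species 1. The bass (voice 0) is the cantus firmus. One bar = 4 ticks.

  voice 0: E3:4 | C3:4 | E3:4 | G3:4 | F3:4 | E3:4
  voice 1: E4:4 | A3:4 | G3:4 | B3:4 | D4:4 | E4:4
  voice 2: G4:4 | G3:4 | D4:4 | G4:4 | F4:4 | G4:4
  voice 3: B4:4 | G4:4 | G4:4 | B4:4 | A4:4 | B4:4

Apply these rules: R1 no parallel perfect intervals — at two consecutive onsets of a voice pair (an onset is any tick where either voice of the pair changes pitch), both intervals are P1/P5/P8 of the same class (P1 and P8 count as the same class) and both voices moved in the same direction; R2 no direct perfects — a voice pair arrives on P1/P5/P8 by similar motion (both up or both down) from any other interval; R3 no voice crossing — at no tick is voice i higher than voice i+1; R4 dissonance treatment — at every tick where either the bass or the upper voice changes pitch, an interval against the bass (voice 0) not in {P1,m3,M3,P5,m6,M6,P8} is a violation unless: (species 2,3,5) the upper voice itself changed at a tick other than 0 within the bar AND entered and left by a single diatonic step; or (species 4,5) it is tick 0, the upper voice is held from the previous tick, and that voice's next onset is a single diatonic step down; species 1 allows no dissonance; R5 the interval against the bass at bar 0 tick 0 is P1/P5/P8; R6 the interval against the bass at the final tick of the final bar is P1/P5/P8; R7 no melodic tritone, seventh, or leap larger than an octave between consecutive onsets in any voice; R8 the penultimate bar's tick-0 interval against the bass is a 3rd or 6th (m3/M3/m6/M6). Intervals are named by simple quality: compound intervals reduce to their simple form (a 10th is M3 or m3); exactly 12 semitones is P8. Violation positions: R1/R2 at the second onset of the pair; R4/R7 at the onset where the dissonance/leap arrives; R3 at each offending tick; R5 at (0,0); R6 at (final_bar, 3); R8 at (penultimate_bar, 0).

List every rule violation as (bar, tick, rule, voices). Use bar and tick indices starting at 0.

(0, 0, R5, (0, 2))
(1, 0, R1, (0, 3))
(1, 0, R2, (0, 2))
(1, 0, R2, (2, 3))
(1, 0, R3, (1, 2))
(1, 1, R3, (1, 2))
(1, 2, R3, (1, 2))
(1, 3, R3, (1, 2))
(2, 0, R4, (0, 2))
(3, 0, R1, (1, 3))
(3, 0, R2, (0, 2))
(4, 0, R1, (0, 2))
(4, 0, R8, (0, 2))
(5, 0, R1, (1, 3))
(5, 3, R6, (0, 2))

bar 0: v0=E3 v1=E4 v2=G4 v3=B4 downbeat P5
bar 1: v0=C3 v1=A3 v2=G3 v3=G4 downbeat P5
bar 2: v0=E3 v1=G3 v2=D4 v3=G4 downbeat m3
bar 3: v0=G3 v1=B3 v2=G4 v3=B4 downbeat M3
bar 4: v0=F3 v1=D4 v2=F4 v3=A4 downbeat M3
bar 5: v0=E3 v1=E4 v2=G4 v3=B4 downbeat P5
  -> R5 @ bar 0 tick 0 v(0, 2): opens on m3
  -> R1 @ bar 1 tick 0 v(0, 3): E3/B4 P5 -> C3/G4 P5 similar
  -> R2 @ bar 1 tick 0 v(0, 2): E3/G4 m3 -> C3/G3 P5 similar
  -> R2 @ bar 1 tick 0 v(2, 3): G4/B4 M3 -> G3/G4 P8 similar
  -> R3 @ bar 1 tick 0 v(1, 2): A3 above G3
  -> R3 @ bar 1 tick 1 v(1, 2): A3 above G3
  -> R3 @ bar 1 tick 2 v(1, 2): A3 above G3
  -> R3 @ bar 1 tick 3 v(1, 2): A3 above G3
  -> R4 @ bar 2 tick 0 v(0, 2): E3/D4 m7 untreated
  -> R1 @ bar 3 tick 0 v(1, 3): G3/G4 P8 -> B3/B4 P8 similar
  -> R2 @ bar 3 tick 0 v(0, 2): E3/D4 m7 -> G3/G4 P8 similar
  -> R1 @ bar 4 tick 0 v(0, 2): G3/G4 P8 -> F3/F4 P8 similar
  -> R8 @ bar 4 tick 0 v(0, 2): penult P8 not 3rd/6th
  -> R1 @ bar 5 tick 0 v(1, 3): D4/A4 P5 -> E4/B4 P5 similar
  -> R6 @ bar 5 tick 3 v(0, 2): closes on m3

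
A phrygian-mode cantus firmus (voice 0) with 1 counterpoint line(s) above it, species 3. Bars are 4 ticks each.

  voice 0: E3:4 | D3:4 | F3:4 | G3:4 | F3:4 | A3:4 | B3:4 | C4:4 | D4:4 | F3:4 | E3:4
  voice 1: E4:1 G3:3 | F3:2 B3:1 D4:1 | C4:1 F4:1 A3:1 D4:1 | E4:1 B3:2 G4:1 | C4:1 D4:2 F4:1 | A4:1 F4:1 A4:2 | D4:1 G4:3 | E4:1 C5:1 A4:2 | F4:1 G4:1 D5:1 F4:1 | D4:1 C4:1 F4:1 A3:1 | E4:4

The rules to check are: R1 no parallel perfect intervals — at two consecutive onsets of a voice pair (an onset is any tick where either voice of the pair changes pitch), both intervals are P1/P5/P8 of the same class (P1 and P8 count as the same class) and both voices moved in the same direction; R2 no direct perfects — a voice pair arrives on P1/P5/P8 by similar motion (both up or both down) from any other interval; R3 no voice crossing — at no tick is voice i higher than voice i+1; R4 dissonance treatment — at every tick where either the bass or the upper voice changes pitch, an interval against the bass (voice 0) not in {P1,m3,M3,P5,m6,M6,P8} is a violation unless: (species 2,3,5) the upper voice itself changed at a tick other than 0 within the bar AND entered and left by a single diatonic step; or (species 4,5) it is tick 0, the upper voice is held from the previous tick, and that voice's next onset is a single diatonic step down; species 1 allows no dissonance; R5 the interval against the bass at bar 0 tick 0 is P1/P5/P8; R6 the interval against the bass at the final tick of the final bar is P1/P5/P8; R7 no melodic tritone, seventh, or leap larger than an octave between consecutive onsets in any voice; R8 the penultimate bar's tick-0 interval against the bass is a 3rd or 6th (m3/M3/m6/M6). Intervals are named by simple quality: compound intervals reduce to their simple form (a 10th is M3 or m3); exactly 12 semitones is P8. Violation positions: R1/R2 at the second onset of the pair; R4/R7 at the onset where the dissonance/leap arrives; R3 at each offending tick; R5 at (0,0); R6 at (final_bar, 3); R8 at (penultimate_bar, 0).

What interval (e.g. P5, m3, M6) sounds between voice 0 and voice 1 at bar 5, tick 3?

P8

voice 0=A3 voice 1=A4 -> P8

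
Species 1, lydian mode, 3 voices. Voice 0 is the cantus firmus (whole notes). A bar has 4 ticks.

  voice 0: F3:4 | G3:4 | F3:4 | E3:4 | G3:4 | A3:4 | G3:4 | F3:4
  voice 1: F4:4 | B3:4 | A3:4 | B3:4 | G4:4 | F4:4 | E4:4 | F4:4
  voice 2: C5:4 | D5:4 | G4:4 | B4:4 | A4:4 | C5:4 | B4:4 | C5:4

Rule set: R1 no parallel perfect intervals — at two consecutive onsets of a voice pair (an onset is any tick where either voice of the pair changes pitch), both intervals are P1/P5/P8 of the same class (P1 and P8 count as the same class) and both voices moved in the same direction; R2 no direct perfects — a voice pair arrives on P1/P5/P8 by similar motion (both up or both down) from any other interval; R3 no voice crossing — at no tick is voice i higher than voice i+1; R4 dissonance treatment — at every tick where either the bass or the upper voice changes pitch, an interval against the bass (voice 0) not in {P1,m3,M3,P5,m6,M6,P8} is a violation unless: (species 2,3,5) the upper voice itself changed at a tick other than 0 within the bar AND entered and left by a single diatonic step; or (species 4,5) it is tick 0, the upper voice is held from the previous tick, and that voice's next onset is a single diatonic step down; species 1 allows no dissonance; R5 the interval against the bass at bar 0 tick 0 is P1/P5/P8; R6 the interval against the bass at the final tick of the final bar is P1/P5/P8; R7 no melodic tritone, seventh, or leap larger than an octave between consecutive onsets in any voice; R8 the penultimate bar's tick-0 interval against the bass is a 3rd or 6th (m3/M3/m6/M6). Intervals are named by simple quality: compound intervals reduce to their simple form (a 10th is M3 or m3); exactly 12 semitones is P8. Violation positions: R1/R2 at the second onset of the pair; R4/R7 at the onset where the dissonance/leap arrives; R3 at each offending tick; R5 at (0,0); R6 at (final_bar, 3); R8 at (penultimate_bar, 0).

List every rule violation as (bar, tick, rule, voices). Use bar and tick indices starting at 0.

(1, 0, R1, (0, 2))
(1, 0, R7, (1,))
(2, 0, R4, (0, 2))
(3, 0, R2, (1, 2))
(4, 0, R2, (0, 1))
(4, 0, R4, (0, 2))
(6, 0, R1, (1, 2))
(7, 0, R1, (1, 2))

bar 0: v0=F3 v1=F4 v2=C5 downbeat P5
bar 1: v0=G3 v1=B3 v2=D5 downbeat P5
bar 2: v0=F3 v1=A3 v2=G4 downbeat M2
bar 3: v0=E3 v1=B3 v2=B4 downbeat P5
bar 4: v0=G3 v1=G4 v2=A4 downbeat M2
bar 5: v0=A3 v1=F4 v2=C5 downbeat m3
bar 6: v0=G3 v1=E4 v2=B4 downbeat M3
bar 7: v0=F3 v1=F4 v2=C5 downbeat P5
  -> R1 @ bar 1 tick 0 v(0, 2): F3/C5 P5 -> G3/D5 P5 similar
  -> R7 @ bar 1 tick 0 v(1,): F4->B3 leap 6st
  -> R4 @ bar 2 tick 0 v(0, 2): F3/G4 M2 untreated
  -> R2 @ bar 3 tick 0 v(1, 2): A3/G4 m7 -> B3/B4 P8 similar
  -> R2 @ bar 4 tick 0 v(0, 1): E3/B3 P5 -> G3/G4 P8 similar
  -> R4 @ bar 4 tick 0 v(0, 2): G3/A4 M2 untreated
  -> R1 @ bar 6 tick 0 v(1, 2): F4/C5 P5 -> E4/B4 P5 similar
  -> R1 @ bar 7 tick 0 v(1, 2): E4/B4 P5 -> F4/C5 P5 similar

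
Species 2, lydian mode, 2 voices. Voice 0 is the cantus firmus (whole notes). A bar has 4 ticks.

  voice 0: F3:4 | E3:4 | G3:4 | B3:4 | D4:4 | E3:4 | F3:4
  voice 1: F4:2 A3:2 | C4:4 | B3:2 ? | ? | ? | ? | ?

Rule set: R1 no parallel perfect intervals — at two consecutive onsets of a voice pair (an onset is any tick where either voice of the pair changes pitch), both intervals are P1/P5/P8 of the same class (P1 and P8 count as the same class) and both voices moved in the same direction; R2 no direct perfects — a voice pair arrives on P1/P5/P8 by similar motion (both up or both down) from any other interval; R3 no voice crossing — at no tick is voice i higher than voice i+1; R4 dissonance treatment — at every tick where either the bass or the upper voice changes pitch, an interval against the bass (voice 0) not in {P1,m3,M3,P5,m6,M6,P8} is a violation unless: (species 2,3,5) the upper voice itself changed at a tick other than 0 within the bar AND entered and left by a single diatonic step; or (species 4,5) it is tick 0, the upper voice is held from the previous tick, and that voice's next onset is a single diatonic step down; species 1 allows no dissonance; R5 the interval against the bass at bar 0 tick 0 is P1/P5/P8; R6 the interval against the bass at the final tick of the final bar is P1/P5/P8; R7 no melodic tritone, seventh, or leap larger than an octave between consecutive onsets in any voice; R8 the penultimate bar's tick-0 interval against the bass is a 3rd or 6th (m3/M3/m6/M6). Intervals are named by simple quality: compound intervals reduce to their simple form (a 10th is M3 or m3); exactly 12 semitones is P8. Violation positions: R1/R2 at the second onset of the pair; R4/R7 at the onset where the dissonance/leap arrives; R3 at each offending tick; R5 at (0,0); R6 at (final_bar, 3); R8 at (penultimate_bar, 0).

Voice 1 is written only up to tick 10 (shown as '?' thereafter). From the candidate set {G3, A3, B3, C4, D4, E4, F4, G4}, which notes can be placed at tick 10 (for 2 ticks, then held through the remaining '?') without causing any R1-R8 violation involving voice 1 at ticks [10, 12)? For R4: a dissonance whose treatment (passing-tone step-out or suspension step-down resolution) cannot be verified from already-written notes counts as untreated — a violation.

G3: legal
A3: violates R4
B3: legal
C4: violates R4
D4: legal
E4: legal
F4: violates R4,R7
G4: legal

{B3, D4, E4, G3, G4}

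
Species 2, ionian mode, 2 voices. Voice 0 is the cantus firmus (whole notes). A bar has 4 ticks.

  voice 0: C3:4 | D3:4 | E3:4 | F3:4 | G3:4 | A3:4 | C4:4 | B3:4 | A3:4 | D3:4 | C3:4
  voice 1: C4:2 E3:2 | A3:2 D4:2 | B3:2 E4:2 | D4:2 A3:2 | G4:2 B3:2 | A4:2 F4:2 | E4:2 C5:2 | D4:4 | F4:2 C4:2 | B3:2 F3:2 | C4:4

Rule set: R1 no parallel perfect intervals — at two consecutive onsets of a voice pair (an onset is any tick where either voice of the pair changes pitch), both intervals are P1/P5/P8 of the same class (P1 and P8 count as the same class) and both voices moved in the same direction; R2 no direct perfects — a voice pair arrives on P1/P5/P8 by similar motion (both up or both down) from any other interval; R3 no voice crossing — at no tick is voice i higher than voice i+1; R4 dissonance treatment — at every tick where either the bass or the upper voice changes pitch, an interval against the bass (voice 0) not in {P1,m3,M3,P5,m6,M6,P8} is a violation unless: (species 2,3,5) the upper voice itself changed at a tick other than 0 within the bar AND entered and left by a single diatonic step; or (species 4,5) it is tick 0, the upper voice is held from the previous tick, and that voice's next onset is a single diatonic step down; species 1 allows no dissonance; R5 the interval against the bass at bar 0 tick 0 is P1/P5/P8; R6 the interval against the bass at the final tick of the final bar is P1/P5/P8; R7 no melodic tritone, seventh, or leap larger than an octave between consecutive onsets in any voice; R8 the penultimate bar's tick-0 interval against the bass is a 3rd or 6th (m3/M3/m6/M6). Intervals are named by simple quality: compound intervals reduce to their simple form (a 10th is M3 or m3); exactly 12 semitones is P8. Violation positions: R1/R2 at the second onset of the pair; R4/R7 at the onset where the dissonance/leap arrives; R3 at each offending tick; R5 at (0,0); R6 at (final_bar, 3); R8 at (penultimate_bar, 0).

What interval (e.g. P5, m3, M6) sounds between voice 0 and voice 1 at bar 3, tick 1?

M6

voice 0=F3 voice 1=D4 -> M6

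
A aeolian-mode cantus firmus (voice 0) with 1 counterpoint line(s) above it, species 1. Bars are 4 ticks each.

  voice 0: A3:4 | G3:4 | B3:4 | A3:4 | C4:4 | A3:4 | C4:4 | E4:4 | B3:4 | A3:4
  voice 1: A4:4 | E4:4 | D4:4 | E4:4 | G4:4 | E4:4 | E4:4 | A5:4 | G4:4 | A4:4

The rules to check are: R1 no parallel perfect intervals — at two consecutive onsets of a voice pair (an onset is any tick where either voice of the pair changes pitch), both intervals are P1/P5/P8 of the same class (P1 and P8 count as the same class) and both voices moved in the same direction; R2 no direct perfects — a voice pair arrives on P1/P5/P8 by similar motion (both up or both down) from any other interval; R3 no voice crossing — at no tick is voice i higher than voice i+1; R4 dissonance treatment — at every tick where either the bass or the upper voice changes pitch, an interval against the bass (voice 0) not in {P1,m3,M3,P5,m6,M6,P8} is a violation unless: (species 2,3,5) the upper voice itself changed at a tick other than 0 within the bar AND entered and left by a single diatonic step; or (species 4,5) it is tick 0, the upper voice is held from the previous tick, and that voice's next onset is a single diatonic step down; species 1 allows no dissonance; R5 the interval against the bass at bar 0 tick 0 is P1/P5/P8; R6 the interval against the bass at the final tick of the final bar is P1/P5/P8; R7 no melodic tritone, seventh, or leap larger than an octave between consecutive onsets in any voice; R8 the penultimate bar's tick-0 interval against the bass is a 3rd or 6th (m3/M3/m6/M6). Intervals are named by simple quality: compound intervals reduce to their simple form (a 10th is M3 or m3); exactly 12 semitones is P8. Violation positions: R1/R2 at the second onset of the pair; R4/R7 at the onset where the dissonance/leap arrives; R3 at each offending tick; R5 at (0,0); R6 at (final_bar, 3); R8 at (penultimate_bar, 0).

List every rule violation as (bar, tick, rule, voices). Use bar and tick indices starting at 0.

(4, 0, R1, (0, 1))
(5, 0, R1, (0, 1))
(7, 0, R4, (0, 1))
(7, 0, R7, (1,))
(8, 0, R7, (1,))

bar 0: v0=A3 v1=A4 downbeat P8
bar 1: v0=G3 v1=E4 downbeat M6
bar 2: v0=B3 v1=D4 downbeat m3
bar 3: v0=A3 v1=E4 downbeat P5
bar 4: v0=C4 v1=G4 downbeat P5
bar 5: v0=A3 v1=E4 downbeat P5
bar 6: v0=C4 v1=E4 downbeat M3
bar 7: v0=E4 v1=A5 downbeat P4
bar 8: v0=B3 v1=G4 downbeat m6
bar 9: v0=A3 v1=A4 downbeat P8
  -> R1 @ bar 4 tick 0 v(0, 1): A3/E4 P5 -> C4/G4 P5 similar
  -> R1 @ bar 5 tick 0 v(0, 1): C4/G4 P5 -> A3/E4 P5 similar
  -> R4 @ bar 7 tick 0 v(0, 1): E4/A5 P4 untreated
  -> R7 @ bar 7 tick 0 v(1,): E4->A5 leap 17st
  -> R7 @ bar 8 tick 0 v(1,): A5->G4 leap 14st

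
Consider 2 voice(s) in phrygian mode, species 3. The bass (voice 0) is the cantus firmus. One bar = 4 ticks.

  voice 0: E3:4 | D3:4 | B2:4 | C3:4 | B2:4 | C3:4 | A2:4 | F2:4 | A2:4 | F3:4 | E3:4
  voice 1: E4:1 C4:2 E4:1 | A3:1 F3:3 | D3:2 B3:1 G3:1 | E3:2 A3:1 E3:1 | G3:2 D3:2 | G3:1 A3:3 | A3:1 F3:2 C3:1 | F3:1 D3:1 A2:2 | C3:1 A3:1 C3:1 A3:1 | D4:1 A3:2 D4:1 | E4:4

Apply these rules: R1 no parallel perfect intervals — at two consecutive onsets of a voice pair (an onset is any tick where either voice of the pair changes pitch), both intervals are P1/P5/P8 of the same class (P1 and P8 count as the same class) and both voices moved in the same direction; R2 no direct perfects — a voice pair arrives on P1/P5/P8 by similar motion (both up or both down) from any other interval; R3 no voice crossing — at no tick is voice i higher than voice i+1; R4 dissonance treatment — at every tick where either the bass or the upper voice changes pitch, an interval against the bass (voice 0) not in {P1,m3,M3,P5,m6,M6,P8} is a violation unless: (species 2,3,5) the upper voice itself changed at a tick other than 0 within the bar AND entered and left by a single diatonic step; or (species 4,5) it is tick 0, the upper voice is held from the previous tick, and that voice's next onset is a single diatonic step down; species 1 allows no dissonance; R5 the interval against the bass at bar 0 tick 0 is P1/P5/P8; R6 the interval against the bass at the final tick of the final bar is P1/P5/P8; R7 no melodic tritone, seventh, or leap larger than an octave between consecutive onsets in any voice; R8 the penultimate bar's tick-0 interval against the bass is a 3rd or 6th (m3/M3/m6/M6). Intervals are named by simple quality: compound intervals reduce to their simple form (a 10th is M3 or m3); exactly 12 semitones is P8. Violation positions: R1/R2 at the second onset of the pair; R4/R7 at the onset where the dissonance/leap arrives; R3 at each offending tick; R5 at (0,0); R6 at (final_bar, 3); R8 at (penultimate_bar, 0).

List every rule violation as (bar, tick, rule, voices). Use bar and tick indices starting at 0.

bar 0: v0=E3 v1=E4 downbeat P8
bar 1: v0=D3 v1=A3 downbeat P5
bar 2: v0=B2 v1=D3 downbeat m3
bar 3: v0=C3 v1=E3 downbeat M3
bar 4: v0=B2 v1=G3 downbeat m6
bar 5: v0=C3 v1=G3 downbeat P5
bar 6: v0=A2 v1=A3 downbeat P8
bar 7: v0=F2 v1=F3 downbeat P8
bar 8: v0=A2 v1=C3 downbeat m3
bar 9: v0=F3 v1=D4 downbeat M6
bar 10: v0=E3 v1=E4 downbeat P8
  -> R2 @ bar 1 tick 0 v(0, 1): E3/E4 P8 -> D3/A3 P5 similar
  -> R2 @ bar 5 tick 0 v(0, 1): B2/D3 m3 -> C3/G3 P5 similar

(1, 0, R2, (0, 1))
(5, 0, R2, (0, 1))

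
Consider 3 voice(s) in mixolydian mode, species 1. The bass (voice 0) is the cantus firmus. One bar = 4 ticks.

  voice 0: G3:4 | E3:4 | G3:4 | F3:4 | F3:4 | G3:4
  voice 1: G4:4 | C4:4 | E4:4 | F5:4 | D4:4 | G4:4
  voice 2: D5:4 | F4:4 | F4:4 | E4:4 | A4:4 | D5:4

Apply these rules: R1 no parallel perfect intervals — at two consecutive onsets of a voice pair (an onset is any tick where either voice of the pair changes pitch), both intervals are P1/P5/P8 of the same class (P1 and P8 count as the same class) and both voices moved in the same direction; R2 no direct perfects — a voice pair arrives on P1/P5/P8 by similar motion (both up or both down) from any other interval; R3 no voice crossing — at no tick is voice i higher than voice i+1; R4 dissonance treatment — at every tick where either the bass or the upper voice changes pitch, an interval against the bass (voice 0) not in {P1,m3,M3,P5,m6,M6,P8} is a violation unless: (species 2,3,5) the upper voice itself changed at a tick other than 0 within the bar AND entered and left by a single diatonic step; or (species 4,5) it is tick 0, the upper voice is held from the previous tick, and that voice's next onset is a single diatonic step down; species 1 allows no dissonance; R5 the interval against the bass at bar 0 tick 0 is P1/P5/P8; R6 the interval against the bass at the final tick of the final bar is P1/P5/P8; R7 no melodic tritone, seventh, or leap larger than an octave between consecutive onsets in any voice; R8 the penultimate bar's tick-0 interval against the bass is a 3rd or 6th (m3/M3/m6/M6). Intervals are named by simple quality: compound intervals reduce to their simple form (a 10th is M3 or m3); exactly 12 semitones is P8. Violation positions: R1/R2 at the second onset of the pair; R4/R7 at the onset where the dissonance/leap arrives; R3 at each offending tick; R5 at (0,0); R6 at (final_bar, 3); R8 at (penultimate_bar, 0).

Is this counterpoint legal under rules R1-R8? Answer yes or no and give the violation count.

bar 0: v0=G3 v1=G4 v2=D5 (P5)
bar 1: v0=E3 v1=C4 v2=F4 (m2)
bar 2: v0=G3 v1=E4 v2=F4 (m7)
bar 3: v0=F3 v1=F5 v2=E4 (M7)
bar 4: v0=F3 v1=D4 v2=A4 (M3)
bar 5: v0=G3 v1=G4 v2=D5 (P5)
  R4 @ bar1.0: E3/F4 m2 untreated
  R4 @ bar2.0: G3/F4 m7 untreated
  R3 @ bar3.0: F5 above E4
  R4 @ bar3.0: F3/E4 M7 untreated
  R7 @ bar3.0: E4->F5 leap 13st
  R3 @ bar3.1: F5 above E4
  R3 @ bar3.2: F5 above E4
  R3 @ bar3.3: F5 above E4
  R7 @ bar4.0: F5->D4 leap 15st
  R1 @ bar5.0: D4/A4 P5 -> G4/D5 P5 similar
  R2 @ bar5.0: F3/D4 M6 -> G3/G4 P8 similar
  R2 @ bar5.0: F3/A4 M3 -> G3/D5 P5 similar

No (12 violations)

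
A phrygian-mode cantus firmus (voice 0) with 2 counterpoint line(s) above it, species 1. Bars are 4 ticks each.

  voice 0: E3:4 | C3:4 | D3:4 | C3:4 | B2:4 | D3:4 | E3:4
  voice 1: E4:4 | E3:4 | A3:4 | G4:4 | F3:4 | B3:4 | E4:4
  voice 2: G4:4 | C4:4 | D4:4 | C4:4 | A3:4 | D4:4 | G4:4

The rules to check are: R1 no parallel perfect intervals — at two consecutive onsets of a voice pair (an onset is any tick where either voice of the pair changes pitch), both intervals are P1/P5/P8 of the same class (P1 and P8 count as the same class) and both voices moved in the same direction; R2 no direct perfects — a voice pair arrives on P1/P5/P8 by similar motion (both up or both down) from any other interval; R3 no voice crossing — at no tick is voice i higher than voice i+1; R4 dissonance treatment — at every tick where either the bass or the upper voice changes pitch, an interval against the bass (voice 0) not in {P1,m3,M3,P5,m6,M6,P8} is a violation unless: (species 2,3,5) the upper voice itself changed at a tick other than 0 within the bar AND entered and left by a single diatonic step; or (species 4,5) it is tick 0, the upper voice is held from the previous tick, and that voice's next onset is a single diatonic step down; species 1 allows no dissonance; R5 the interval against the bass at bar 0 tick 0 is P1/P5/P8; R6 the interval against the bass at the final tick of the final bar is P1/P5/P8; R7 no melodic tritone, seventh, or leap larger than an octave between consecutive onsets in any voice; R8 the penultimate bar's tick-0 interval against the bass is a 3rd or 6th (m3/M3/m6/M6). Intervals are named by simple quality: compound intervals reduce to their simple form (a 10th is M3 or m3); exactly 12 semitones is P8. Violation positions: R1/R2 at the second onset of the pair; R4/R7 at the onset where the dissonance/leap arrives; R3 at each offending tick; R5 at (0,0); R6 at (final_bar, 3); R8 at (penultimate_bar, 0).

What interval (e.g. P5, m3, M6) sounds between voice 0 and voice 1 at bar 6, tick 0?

voice 0=E3 voice 1=E4 -> P8

P8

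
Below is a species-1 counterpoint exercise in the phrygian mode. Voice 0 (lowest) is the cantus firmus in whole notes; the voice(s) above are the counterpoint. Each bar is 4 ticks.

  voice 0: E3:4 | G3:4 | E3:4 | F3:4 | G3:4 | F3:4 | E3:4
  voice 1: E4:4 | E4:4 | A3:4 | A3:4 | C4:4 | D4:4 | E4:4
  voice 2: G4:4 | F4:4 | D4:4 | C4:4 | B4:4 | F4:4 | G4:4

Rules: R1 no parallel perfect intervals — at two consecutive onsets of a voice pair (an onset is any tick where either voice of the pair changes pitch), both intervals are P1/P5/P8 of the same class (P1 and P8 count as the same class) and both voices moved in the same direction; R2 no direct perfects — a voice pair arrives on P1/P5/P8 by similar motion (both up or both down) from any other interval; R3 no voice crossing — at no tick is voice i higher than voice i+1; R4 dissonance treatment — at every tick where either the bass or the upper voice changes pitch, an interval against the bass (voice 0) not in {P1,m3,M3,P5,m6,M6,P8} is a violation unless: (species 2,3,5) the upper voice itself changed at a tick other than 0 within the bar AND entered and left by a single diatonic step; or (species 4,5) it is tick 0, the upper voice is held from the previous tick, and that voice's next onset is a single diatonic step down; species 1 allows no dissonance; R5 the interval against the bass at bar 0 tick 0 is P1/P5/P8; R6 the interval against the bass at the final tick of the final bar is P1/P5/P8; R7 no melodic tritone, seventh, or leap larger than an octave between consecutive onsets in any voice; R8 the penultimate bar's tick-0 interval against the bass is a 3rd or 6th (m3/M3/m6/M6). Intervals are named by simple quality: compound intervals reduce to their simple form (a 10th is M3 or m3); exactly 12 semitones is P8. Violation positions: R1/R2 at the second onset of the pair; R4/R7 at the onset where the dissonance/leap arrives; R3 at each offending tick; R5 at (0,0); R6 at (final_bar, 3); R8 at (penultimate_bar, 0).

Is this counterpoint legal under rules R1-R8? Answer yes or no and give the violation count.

No (10 violations)

bar 0: v0=E3 v1=E4 v2=G4 (m3)
bar 1: v0=G3 v1=E4 v2=F4 (m7)
bar 2: v0=E3 v1=A3 v2=D4 (m7)
bar 3: v0=F3 v1=A3 v2=C4 (P5)
bar 4: v0=G3 v1=C4 v2=B4 (M3)
bar 5: v0=F3 v1=D4 v2=F4 (P8)
bar 6: v0=E3 v1=E4 v2=G4 (m3)
  R5 @ bar0.0: opens on m3
  R4 @ bar1.0: G3/F4 m7 untreated
  R4 @ bar2.0: E3/A3 P4 untreated
  R4 @ bar2.0: E3/D4 m7 untreated
  R4 @ bar4.0: G3/C4 P4 untreated
  R7 @ bar4.0: C4->B4 leap 11st
  R2 @ bar5.0: G3/B4 M3 -> F3/F4 P8 similar
  R7 @ bar5.0: B4->F4 leap 6st
  R8 @ bar5.0: penult P8 not 3rd/6th
  R6 @ bar6.3: closes on m3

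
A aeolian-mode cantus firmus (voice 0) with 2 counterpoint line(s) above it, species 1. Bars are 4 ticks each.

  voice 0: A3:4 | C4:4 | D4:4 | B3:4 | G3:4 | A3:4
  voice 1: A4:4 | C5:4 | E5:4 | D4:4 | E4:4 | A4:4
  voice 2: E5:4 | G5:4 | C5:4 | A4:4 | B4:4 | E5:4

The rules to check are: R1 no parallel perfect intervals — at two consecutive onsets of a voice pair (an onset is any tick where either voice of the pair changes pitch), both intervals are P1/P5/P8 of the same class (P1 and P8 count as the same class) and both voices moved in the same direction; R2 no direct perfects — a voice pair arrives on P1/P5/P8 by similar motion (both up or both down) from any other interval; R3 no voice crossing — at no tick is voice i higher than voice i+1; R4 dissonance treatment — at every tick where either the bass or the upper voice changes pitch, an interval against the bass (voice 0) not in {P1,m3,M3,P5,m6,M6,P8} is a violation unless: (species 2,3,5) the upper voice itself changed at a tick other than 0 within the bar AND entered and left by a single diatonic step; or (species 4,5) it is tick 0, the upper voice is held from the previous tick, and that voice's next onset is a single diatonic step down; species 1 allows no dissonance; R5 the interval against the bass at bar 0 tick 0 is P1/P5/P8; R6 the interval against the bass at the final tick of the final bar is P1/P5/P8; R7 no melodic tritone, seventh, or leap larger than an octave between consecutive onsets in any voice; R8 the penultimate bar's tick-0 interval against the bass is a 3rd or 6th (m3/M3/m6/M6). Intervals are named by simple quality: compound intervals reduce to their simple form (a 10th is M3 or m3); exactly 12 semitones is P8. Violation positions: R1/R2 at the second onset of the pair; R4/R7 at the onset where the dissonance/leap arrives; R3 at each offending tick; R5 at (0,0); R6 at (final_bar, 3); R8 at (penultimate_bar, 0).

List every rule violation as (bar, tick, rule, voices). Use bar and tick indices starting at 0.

bar 0: v0=A3 v1=A4 v2=E5 downbeat P5
bar 1: v0=C4 v1=C5 v2=G5 downbeat P5
bar 2: v0=D4 v1=E5 v2=C5 downbeat m7
bar 3: v0=B3 v1=D4 v2=A4 downbeat m7
bar 4: v0=G3 v1=E4 v2=B4 downbeat M3
bar 5: v0=A3 v1=A4 v2=E5 downbeat P5
  -> R1 @ bar 1 tick 0 v(0, 1): A3/A4 P8 -> C4/C5 P8 similar
  -> R1 @ bar 1 tick 0 v(0, 2): A3/E5 P5 -> C4/G5 P5 similar
  -> R1 @ bar 1 tick 0 v(1, 2): A4/E5 P5 -> C5/G5 P5 similar
  -> R3 @ bar 2 tick 0 v(1, 2): E5 above C5
  -> R4 @ bar 2 tick 0 v(0, 1): D4/E5 M2 untreated
  -> R4 @ bar 2 tick 0 v(0, 2): D4/C5 m7 untreated
  -> R3 @ bar 2 tick 1 v(1, 2): E5 above C5
  -> R3 @ bar 2 tick 2 v(1, 2): E5 above C5
  -> R3 @ bar 2 tick 3 v(1, 2): E5 above C5
  -> R2 @ bar 3 tick 0 v(1, 2): E5/C5 M3 -> D4/A4 P5 similar
  -> R4 @ bar 3 tick 0 v(0, 2): B3/A4 m7 untreated
  -> R7 @ bar 3 tick 0 v(1,): E5->D4 leap 14st
  -> R1 @ bar 4 tick 0 v(1, 2): D4/A4 P5 -> E4/B4 P5 similar
  -> R1 @ bar 5 tick 0 v(1, 2): E4/B4 P5 -> A4/E5 P5 similar
  -> R2 @ bar 5 tick 0 v(0, 1): G3/E4 M6 -> A3/A4 P8 similar
  -> R2 @ bar 5 tick 0 v(0, 2): G3/B4 M3 -> A3/E5 P5 similar

(1, 0, R1, (0, 1))
(1, 0, R1, (0, 2))
(1, 0, R1, (1, 2))
(2, 0, R3, (1, 2))
(2, 0, R4, (0, 1))
(2, 0, R4, (0, 2))
(2, 1, R3, (1, 2))
(2, 2, R3, (1, 2))
(2, 3, R3, (1, 2))
(3, 0, R2, (1, 2))
(3, 0, R4, (0, 2))
(3, 0, R7, (1,))
(4, 0, R1, (1, 2))
(5, 0, R1, (1, 2))
(5, 0, R2, (0, 1))
(5, 0, R2, (0, 2))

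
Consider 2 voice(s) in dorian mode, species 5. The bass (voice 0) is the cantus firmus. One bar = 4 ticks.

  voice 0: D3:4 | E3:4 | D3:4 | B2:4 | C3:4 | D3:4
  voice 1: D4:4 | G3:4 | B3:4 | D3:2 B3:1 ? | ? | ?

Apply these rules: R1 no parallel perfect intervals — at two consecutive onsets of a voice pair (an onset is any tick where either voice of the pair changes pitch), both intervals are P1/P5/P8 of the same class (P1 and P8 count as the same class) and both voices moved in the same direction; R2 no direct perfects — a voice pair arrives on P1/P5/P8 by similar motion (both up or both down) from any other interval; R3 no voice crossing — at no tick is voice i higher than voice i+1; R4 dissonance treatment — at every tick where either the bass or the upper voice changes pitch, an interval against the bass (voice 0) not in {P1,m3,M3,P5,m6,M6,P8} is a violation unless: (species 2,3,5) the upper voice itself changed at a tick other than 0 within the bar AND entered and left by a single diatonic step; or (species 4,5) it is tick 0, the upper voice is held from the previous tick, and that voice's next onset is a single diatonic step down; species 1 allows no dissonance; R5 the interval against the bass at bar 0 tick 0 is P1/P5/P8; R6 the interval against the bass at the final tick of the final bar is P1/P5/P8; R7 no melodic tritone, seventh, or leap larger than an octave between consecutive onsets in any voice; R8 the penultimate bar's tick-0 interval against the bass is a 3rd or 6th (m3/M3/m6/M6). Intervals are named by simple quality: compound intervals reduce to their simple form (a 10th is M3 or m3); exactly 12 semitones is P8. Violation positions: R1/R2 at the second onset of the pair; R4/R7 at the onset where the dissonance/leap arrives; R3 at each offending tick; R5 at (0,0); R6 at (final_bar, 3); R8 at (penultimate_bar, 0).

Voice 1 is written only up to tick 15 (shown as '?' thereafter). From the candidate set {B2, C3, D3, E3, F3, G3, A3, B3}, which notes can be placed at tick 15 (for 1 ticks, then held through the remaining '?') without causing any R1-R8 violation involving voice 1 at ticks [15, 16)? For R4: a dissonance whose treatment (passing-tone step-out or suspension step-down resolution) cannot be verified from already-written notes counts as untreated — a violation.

{B2, B3, D3, G3}

B2: legal
C3: violates R4,R7
D3: legal
E3: violates R4
F3: violates R4,R7
G3: legal
A3: violates R4
B3: legal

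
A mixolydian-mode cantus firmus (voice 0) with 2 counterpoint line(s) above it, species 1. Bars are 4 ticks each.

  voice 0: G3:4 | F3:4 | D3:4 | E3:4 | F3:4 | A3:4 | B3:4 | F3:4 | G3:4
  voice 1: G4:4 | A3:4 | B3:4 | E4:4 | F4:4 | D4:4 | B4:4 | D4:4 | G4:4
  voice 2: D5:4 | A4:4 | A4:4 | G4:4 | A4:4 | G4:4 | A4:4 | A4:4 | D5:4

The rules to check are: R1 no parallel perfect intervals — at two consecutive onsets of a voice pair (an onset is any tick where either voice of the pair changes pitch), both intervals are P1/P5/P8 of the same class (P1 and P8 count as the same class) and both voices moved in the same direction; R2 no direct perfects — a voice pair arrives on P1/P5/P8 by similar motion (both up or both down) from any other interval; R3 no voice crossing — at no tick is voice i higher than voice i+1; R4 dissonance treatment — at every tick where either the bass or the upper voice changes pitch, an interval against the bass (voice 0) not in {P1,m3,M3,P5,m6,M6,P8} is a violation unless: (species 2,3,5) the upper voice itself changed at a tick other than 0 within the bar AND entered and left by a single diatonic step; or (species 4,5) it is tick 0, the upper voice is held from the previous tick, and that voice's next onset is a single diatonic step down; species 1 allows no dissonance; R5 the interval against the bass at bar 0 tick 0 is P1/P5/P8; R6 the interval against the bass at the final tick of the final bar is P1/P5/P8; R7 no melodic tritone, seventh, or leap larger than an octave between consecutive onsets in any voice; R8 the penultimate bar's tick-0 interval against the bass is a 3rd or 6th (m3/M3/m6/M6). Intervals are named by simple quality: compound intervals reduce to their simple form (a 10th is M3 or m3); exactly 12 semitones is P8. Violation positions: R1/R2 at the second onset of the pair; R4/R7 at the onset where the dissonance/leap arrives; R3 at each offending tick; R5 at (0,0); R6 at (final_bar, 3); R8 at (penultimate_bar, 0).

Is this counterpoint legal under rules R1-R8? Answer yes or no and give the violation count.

bar 0: v0=G3 v1=G4 v2=D5 (P5)
bar 1: v0=F3 v1=A3 v2=A4 (M3)
bar 2: v0=D3 v1=B3 v2=A4 (P5)
bar 3: v0=E3 v1=E4 v2=G4 (m3)
bar 4: v0=F3 v1=F4 v2=A4 (M3)
bar 5: v0=A3 v1=D4 v2=G4 (m7)
bar 6: v0=B3 v1=B4 v2=A4 (m7)
bar 7: v0=F3 v1=D4 v2=A4 (M3)
bar 8: v0=G3 v1=G4 v2=D5 (P5)
  R2 @ bar1.0: G4/D5 P5 -> A3/A4 P8 similar
  R7 @ bar1.0: G4->A3 leap 10st
  R2 @ bar3.0: D3/B3 M6 -> E3/E4 P8 similar
  R1 @ bar4.0: E3/E4 P8 -> F3/F4 P8 similar
  R4 @ bar5.0: A3/D4 P4 untreated
  R4 @ bar5.0: A3/G4 m7 untreated
  R2 @ bar6.0: A3/D4 P4 -> B3/B4 P8 similar
  R3 @ bar6.0: B4 above A4
  R4 @ bar6.0: B3/A4 m7 untreated
  R3 @ bar6.1: B4 above A4
  R3 @ bar6.2: B4 above A4
  R3 @ bar6.3: B4 above A4
  R7 @ bar7.0: B3->F3 leap 6st
  R1 @ bar8.0: D4/A4 P5 -> G4/D5 P5 similar
  R2 @ bar8.0: F3/D4 M6 -> G3/G4 P8 similar
  R2 @ bar8.0: F3/A4 M3 -> G3/D5 P5 similar

No (16 violations)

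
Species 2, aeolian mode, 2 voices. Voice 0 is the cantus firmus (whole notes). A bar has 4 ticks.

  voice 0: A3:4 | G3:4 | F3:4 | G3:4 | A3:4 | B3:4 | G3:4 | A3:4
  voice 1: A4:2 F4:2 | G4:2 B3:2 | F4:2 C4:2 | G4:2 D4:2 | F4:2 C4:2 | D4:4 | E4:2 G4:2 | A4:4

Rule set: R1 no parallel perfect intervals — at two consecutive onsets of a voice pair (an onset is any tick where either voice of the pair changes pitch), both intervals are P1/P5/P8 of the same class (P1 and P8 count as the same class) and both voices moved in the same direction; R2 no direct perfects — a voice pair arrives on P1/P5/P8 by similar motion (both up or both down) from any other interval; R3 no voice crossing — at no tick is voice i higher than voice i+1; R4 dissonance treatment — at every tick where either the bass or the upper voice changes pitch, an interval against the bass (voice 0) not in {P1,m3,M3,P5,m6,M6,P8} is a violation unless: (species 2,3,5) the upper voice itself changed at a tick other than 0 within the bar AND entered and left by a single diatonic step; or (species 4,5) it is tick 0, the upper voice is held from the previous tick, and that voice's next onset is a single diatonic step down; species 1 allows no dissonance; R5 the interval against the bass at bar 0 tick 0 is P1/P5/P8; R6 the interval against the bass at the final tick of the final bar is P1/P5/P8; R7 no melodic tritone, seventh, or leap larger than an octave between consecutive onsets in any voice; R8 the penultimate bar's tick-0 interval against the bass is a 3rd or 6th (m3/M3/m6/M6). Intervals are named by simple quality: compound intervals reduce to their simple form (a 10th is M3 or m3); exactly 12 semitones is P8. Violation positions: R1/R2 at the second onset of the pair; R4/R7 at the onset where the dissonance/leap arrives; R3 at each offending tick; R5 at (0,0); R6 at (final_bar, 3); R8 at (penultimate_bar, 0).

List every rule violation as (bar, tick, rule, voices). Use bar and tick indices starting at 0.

bar 0: v0=A3 v1=A4 downbeat P8
bar 1: v0=G3 v1=G4 downbeat P8
bar 2: v0=F3 v1=F4 downbeat P8
bar 3: v0=G3 v1=G4 downbeat P8
bar 4: v0=A3 v1=F4 downbeat m6
bar 5: v0=B3 v1=D4 downbeat m3
bar 6: v0=G3 v1=E4 downbeat M6
bar 7: v0=A3 v1=A4 downbeat P8
  -> R7 @ bar 2 tick 0 v(1,): B3->F4 leap 6st
  -> R2 @ bar 3 tick 0 v(0, 1): F3/C4 P5 -> G3/G4 P8 similar
  -> R1 @ bar 7 tick 0 v(0, 1): G3/G4 P8 -> A3/A4 P8 similar

(2, 0, R7, (1,))
(3, 0, R2, (0, 1))
(7, 0, R1, (0, 1))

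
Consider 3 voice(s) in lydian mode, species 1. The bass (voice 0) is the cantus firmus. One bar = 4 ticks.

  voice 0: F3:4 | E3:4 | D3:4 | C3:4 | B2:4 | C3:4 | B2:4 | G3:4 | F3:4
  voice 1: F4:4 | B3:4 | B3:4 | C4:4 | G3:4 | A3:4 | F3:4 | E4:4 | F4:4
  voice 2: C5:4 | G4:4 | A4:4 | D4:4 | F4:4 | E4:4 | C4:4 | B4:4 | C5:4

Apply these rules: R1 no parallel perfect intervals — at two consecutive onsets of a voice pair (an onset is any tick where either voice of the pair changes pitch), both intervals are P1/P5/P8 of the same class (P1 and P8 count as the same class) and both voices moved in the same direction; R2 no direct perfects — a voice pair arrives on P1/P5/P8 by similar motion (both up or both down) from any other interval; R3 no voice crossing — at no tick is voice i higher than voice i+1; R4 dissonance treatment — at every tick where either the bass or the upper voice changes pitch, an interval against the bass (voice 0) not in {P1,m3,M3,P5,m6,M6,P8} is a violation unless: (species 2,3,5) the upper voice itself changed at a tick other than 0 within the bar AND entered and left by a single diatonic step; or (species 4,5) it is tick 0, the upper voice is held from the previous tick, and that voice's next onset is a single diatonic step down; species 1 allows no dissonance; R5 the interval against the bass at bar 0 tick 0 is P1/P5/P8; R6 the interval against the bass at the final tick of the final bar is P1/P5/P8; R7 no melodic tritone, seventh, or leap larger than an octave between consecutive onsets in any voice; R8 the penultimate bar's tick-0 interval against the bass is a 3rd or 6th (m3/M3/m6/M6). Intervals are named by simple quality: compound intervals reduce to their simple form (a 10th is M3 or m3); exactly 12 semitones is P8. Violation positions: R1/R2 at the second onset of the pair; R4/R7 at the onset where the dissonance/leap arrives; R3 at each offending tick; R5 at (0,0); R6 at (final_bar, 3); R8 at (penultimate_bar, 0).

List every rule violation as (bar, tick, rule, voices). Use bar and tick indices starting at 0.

(1, 0, R2, (0, 1))
(1, 0, R7, (1,))
(3, 0, R4, (0, 2))
(4, 0, R4, (0, 2))
(6, 0, R1, (1, 2))
(6, 0, R4, (0, 1))
(6, 0, R4, (0, 2))
(7, 0, R1, (1, 2))
(7, 0, R7, (1,))
(7, 0, R7, (2,))
(8, 0, R1, (1, 2))

bar 0: v0=F3 v1=F4 v2=C5 downbeat P5
bar 1: v0=E3 v1=B3 v2=G4 downbeat m3
bar 2: v0=D3 v1=B3 v2=A4 downbeat P5
bar 3: v0=C3 v1=C4 v2=D4 downbeat M2
bar 4: v0=B2 v1=G3 v2=F4 downbeat TT
bar 5: v0=C3 v1=A3 v2=E4 downbeat M3
bar 6: v0=B2 v1=F3 v2=C4 downbeat m2
bar 7: v0=G3 v1=E4 v2=B4 downbeat M3
bar 8: v0=F3 v1=F4 v2=C5 downbeat P5
  -> R2 @ bar 1 tick 0 v(0, 1): F3/F4 P8 -> E3/B3 P5 similar
  -> R7 @ bar 1 tick 0 v(1,): F4->B3 leap 6st
  -> R4 @ bar 3 tick 0 v(0, 2): C3/D4 M2 untreated
  -> R4 @ bar 4 tick 0 v(0, 2): B2/F4 TT untreated
  -> R1 @ bar 6 tick 0 v(1, 2): A3/E4 P5 -> F3/C4 P5 similar
  -> R4 @ bar 6 tick 0 v(0, 1): B2/F3 TT untreated
  -> R4 @ bar 6 tick 0 v(0, 2): B2/C4 m2 untreated
  -> R1 @ bar 7 tick 0 v(1, 2): F3/C4 P5 -> E4/B4 P5 similar
  -> R7 @ bar 7 tick 0 v(1,): F3->E4 leap 11st
  -> R7 @ bar 7 tick 0 v(2,): C4->B4 leap 11st
  -> R1 @ bar 8 tick 0 v(1, 2): E4/B4 P5 -> F4/C5 P5 similar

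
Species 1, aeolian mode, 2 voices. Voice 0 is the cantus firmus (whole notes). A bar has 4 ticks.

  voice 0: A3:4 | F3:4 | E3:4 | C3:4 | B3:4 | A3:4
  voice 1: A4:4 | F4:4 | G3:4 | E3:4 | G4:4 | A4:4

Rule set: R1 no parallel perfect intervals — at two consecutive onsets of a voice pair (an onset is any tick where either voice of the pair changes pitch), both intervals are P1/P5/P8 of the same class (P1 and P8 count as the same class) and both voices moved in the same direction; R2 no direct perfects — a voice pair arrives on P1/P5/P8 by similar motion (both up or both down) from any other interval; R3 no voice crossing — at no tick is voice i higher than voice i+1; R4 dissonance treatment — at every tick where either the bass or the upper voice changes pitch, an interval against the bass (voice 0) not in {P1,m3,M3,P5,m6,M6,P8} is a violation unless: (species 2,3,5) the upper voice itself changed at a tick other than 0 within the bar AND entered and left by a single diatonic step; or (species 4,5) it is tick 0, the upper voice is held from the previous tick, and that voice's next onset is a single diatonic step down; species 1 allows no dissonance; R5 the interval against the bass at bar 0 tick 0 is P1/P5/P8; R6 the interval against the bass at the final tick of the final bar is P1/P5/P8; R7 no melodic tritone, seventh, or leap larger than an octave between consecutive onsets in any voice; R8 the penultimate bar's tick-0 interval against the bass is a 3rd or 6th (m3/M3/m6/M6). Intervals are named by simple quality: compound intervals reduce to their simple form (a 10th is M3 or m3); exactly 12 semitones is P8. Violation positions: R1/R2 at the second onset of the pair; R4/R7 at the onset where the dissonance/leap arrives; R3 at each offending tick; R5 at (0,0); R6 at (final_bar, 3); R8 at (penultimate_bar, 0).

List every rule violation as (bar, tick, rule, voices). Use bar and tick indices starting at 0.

(1, 0, R1, (0, 1))
(2, 0, R7, (1,))
(4, 0, R7, (0,))
(4, 0, R7, (1,))

bar 0: v0=A3 v1=A4 downbeat P8
bar 1: v0=F3 v1=F4 downbeat P8
bar 2: v0=E3 v1=G3 downbeat m3
bar 3: v0=C3 v1=E3 downbeat M3
bar 4: v0=B3 v1=G4 downbeat m6
bar 5: v0=A3 v1=A4 downbeat P8
  -> R1 @ bar 1 tick 0 v(0, 1): A3/A4 P8 -> F3/F4 P8 similar
  -> R7 @ bar 2 tick 0 v(1,): F4->G3 leap 10st
  -> R7 @ bar 4 tick 0 v(0,): C3->B3 leap 11st
  -> R7 @ bar 4 tick 0 v(1,): E3->G4 leap 15st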